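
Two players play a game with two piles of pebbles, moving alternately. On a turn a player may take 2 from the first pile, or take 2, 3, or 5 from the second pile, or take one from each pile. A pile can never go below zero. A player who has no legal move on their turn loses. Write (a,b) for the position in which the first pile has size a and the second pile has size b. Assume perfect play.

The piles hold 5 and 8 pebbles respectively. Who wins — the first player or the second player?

Use the standard recursion: the mover loses at a terminal position; elsewhere, the mover wins exactly when some move hands the opponent an L position.
No move ever increases a pile, so every position that can arise here has a ≤ 5 and b ≤ 8; it is enough to label the cells with 0 ≤ a ≤ 5 and 0 ≤ b ≤ 8.
Every move lowers a or b (never raises either), so fill the grid row by row in increasing a, and left to right within a row: each cell's successors are then already labelled.
      b=0  b=1  b=2  b=3  b=4  b=5  b=6  b=7  b=8
a=0:    L    L    W    W    W    W    W    L    L
a=1:    L    W    W    W    L    W    W    W    W
a=2:    W    W    L    L    W    W    W    W    W
a=3:    W    L    L    W    W    W    W    W    L
a=4:    L    L    W    W    W    W    W    L    L
a=5:    L    W    W    W    L    W    W    W    W
Cells with no legal move (terminal, hence L): (0,0), (0,1), (1,0).
The remaining L cells, each justified by listing all of its moves:
(0,7): L (options (0,5)(W), (0,4)(W), (0,2)(W) are all W)
(0,8): L (options (0,6)(W), (0,5)(W), (0,3)(W) are all W)
(1,4): L (options (1,2)(W), (1,1)(W), (0,3)(W) are all W)
(2,2): L (options (0,2)(W), (2,0)(W), (1,1)(W) are all W)
(2,3): L (options (0,3)(W), (2,1)(W), (2,0)(W), (1,2)(W) are all W)
(3,1): L (options (1,1)(W), (2,0)(W) are all W)
(3,2): L (options (1,2)(W), (3,0)(W), (2,1)(W) are all W)
(3,8): L (options (1,8)(W), (3,6)(W), (3,5)(W), (3,3)(W), (2,7)(W) are all W)
(4,0): L (sole option (2,0)(W) is W)
(4,1): L (options (2,1)(W), (3,0)(W) are all W)
(4,7): L (options (2,7)(W), (4,5)(W), (4,4)(W), (4,2)(W), (3,6)(W) are all W)
(4,8): L (options (2,8)(W), (4,6)(W), (4,5)(W), (4,3)(W), (3,7)(W) are all W)
(5,0): L (sole option (3,0)(W) is W)
(5,4): L (options (3,4)(W), (5,2)(W), (5,1)(W), (4,3)(W) are all W)
Every other cell has at least one move into one of the L cells above, so it is W.
The starting position (5,8) is W: the player to move should move to (3,8), handing over an L position.

The first player wins.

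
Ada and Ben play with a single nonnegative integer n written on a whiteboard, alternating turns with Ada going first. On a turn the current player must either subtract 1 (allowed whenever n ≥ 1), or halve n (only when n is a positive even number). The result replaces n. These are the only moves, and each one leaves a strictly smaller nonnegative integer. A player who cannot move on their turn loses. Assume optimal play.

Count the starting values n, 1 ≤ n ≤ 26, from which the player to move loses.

12

Build the W/L table. Terminal = L. A non-terminal position is W if it has a move to some L; otherwise it is L.
n=0: no move → L
n=1: reaches L-position 0 → W
n=2: only reaches 1(W), which is W → L
n=3: reaches L-position 2 → W
n=4: reaches L-position 2 → W
n=5: only reaches 4(W), which is W → L
n=6: reaches L-position 5 → W
n=7: only reaches 6(W), which is W → L
n=8: reaches L-position 7 → W
n=9: only reaches 8(W), which is W → L
n=10: reaches L-position 5 → W
n=11: only reaches 10(W), which is W → L
n=12: reaches L-position 11 → W
n=13: only reaches 12(W), which is W → L
n=14: reaches L-position 7 → W
n=15: only reaches 14(W), which is W → L
n=16: reaches L-position 15 → W
n=17: only reaches 16(W), which is W → L
n=18: reaches L-position 9 → W
n=19: only reaches 18(W), which is W → L
n=20: reaches L-position 19 → W
n=21: only reaches 20(W), which is W → L
n=22: reaches L-position 11 → W
n=23: only reaches 22(W), which is W → L
n=24: reaches L-position 23 → W
n=25: only reaches 24(W), which is W → L
n=26: reaches L-position 13 → W
L entries with 1 ≤ n ≤ 26 (n=0 is outside the asked range and is not counted): n = 2, 5, 7, 9, 11, 13, 15, 17, 19, 21, 23, 25; that makes 12.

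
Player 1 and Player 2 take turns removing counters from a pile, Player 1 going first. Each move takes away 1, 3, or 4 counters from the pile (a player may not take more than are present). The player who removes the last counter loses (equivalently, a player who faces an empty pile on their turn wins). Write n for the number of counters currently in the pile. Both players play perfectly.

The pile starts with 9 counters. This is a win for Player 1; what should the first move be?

Remove 1, leaving 8.

Compute win/loss labels from the base case upward. A position with no move is W. Any other position is W if it can reach an L in one move, else L.
n=0: no move; the opponent has just taken the last counter and therefore loses → W
n=1: L (sole option 0(W) is W)
n=2: W (go to 1, an L position)
n=3: L (options 2(W), 0(W) are all W)
n=4: W (go to 3, an L position)
n=5: W (go to 1, an L position)
n=6: W (go to 3, an L position)
n=7: W (go to 3, an L position)
n=8: L (options 7(W), 5(W), 4(W) are all W)
n=9: W (go to 8, an L position)
From 9, the L positions reachable in one move are: 8.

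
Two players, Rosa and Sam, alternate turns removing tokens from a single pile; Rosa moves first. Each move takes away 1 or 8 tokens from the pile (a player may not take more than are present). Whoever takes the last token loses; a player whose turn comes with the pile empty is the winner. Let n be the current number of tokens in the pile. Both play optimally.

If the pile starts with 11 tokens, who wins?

Positions with no move are W. A position that does have a move is losing for the player to move precisely when every available move leads to a winning position for the opponent. Fill in the labels:
n=0: no move; the opponent has just taken the last token and therefore loses → W
n=1: only reaches 0(W), which is W → L
n=2: reaches L-position 1 → W
n=3: only reaches 2(W), which is W → L
n=4: reaches L-position 3 → W
n=5: only reaches 4(W), which is W → L
n=6: reaches L-position 5 → W
n=7: only reaches 6(W), which is W → L
n=8: reaches L-position 7 → W
n=9: reaches L-position 1 → W
n=10: only reaches 9(W), 2(W), all W → L
n=11: reaches L-position 10 → W
From 11 Rosa can remove 1, leaving 10, reaching an L position.

Rosa wins.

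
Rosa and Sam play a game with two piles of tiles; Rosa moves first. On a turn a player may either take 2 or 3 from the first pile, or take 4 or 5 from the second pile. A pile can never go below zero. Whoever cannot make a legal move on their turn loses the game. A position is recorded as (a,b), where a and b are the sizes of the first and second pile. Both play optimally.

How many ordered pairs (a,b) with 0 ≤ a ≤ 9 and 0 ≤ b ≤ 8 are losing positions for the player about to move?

34

Work bottom-up. With no move the player to move loses. Otherwise the position is W if at least one move leads to an L position for the opponent, and L if every move leads to a W.
Every move lowers a or b (never raises either), so fill the grid row by row in increasing a, and left to right within a row: each cell's successors are then already labelled.
      b=0  b=1  b=2  b=3  b=4  b=5  b=6  b=7  b=8
a=0:    L    L    L    L    W    W    W    W    W
a=1:    L    L    L    L    W    W    W    W    W
a=2:    W    W    W    W    L    L    L    L    W
a=3:    W    W    W    W    L    L    L    L    W
a=4:    W    W    W    W    W    W    W    W    L
a=5:    L    L    L    L    W    W    W    W    W
a=6:    L    L    L    L    W    W    W    W    W
a=7:    W    W    W    W    L    L    L    L    W
a=8:    W    W    W    W    L    L    L    L    W
a=9:    W    W    W    W    W    W    W    W    L
Cells with no legal move (terminal, hence L): (0,0), (0,1), (0,2), (0,3), (1,0), (1,1), (1,2), (1,3).
The remaining L cells, each justified by listing all of its moves:
(2,4): moves to (0,4)(W), (2,0)(W); every one is W ⇒ L
(2,5): moves to (0,5)(W), (2,1)(W), (2,0)(W); every one is W ⇒ L
(2,6): moves to (0,6)(W), (2,2)(W), (2,1)(W); every one is W ⇒ L
(2,7): moves to (0,7)(W), (2,3)(W), (2,2)(W); every one is W ⇒ L
(3,4): moves to (1,4)(W), (0,4)(W), (3,0)(W); every one is W ⇒ L
(3,5): moves to (1,5)(W), (0,5)(W), (3,1)(W), (3,0)(W); every one is W ⇒ L
(3,6): moves to (1,6)(W), (0,6)(W), (3,2)(W), (3,1)(W); every one is W ⇒ L
(3,7): moves to (1,7)(W), (0,7)(W), (3,3)(W), (3,2)(W); every one is W ⇒ L
(4,8): moves to (2,8)(W), (1,8)(W), (4,4)(W), (4,3)(W); every one is W ⇒ L
(5,0): moves to (3,0)(W), (2,0)(W); every one is W ⇒ L
(5,1): moves to (3,1)(W), (2,1)(W); every one is W ⇒ L
(5,2): moves to (3,2)(W), (2,2)(W); every one is W ⇒ L
(5,3): moves to (3,3)(W), (2,3)(W); every one is W ⇒ L
(6,0): moves to (4,0)(W), (3,0)(W); every one is W ⇒ L
(6,1): moves to (4,1)(W), (3,1)(W); every one is W ⇒ L
(6,2): moves to (4,2)(W), (3,2)(W); every one is W ⇒ L
(6,3): moves to (4,3)(W), (3,3)(W); every one is W ⇒ L
(7,4): moves to (5,4)(W), (4,4)(W), (7,0)(W); every one is W ⇒ L
(7,5): moves to (5,5)(W), (4,5)(W), (7,1)(W), (7,0)(W); every one is W ⇒ L
(7,6): moves to (5,6)(W), (4,6)(W), (7,2)(W), (7,1)(W); every one is W ⇒ L
(7,7): moves to (5,7)(W), (4,7)(W), (7,3)(W), (7,2)(W); every one is W ⇒ L
(8,4): moves to (6,4)(W), (5,4)(W), (8,0)(W); every one is W ⇒ L
(8,5): moves to (6,5)(W), (5,5)(W), (8,1)(W), (8,0)(W); every one is W ⇒ L
(8,6): moves to (6,6)(W), (5,6)(W), (8,2)(W), (8,1)(W); every one is W ⇒ L
(8,7): moves to (6,7)(W), (5,7)(W), (8,3)(W), (8,2)(W); every one is W ⇒ L
(9,8): moves to (7,8)(W), (6,8)(W), (9,4)(W), (9,3)(W); every one is W ⇒ L
Every other cell has at least one move into one of the L cells above, so it is W.
L cells per row: a=0: 4, a=1: 4, a=2: 4, a=3: 4, a=4: 1, a=5: 4, a=6: 4, a=7: 4, a=8: 4, a=9: 1; total 34.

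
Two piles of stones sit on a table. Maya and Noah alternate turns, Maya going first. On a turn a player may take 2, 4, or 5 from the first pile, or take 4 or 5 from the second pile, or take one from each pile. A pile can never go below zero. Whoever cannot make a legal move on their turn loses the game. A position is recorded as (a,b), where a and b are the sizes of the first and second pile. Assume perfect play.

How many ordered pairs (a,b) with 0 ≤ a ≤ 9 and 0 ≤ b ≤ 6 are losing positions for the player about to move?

23

Classify positions by backward induction: terminal positions (no move available) are L. From any other position, the mover wins iff some move reaches an L.
Every move lowers a or b (never raises either), so fill the grid row by row in increasing a, and left to right within a row: each cell's successors are then already labelled.
      b=0  b=1  b=2  b=3  b=4  b=5  b=6
a=0:    L    L    L    L    W    W    W
a=1:    L    W    W    W    W    W    L
a=2:    W    W    W    W    L    L    L
a=3:    W    L    L    L    L    W    W
a=4:    W    W    W    W    W    W    W
a=5:    W    W    W    W    W    L    W
a=6:    W    L    L    L    W    W    W
a=7:    L    W    W    W    W    W    W
a=8:    L    W    W    W    W    W    L
a=9:    W    W    L    L    L    W    W
Cells with no legal move (terminal, hence L): (0,0), (0,1), (0,2), (0,3), (1,0).
The remaining L cells, each justified by listing all of its moves:
(1,6): only reaches (1,2)(W), (1,1)(W), (0,5)(W), all W → L
(2,4): only reaches (0,4)(W), (2,0)(W), (1,3)(W), all W → L
(2,5): only reaches (0,5)(W), (2,1)(W), (2,0)(W), (1,4)(W), all W → L
(2,6): only reaches (0,6)(W), (2,2)(W), (2,1)(W), (1,5)(W), all W → L
(3,1): only reaches (1,1)(W), (2,0)(W), all W → L
(3,2): only reaches (1,2)(W), (2,1)(W), all W → L
(3,3): only reaches (1,3)(W), (2,2)(W), all W → L
(3,4): only reaches (1,4)(W), (3,0)(W), (2,3)(W), all W → L
(5,5): only reaches (3,5)(W), (1,5)(W), (0,5)(W), (5,1)(W), (5,0)(W), (4,4)(W), all W → L
(6,1): only reaches (4,1)(W), (2,1)(W), (1,1)(W), (5,0)(W), all W → L
(6,2): only reaches (4,2)(W), (2,2)(W), (1,2)(W), (5,1)(W), all W → L
(6,3): only reaches (4,3)(W), (2,3)(W), (1,3)(W), (5,2)(W), all W → L
(7,0): only reaches (5,0)(W), (3,0)(W), (2,0)(W), all W → L
(8,0): only reaches (6,0)(W), (4,0)(W), (3,0)(W), all W → L
(8,6): only reaches (6,6)(W), (4,6)(W), (3,6)(W), (8,2)(W), (8,1)(W), (7,5)(W), all W → L
(9,2): only reaches (7,2)(W), (5,2)(W), (4,2)(W), (8,1)(W), all W → L
(9,3): only reaches (7,3)(W), (5,3)(W), (4,3)(W), (8,2)(W), all W → L
(9,4): only reaches (7,4)(W), (5,4)(W), (4,4)(W), (9,0)(W), (8,3)(W), all W → L
Every other cell has at least one move into one of the L cells above, so it is W.
L cells per row: a=0: 4, a=1: 2, a=2: 3, a=3: 4, a=4: 0, a=5: 1, a=6: 3, a=7: 1, a=8: 2, a=9: 3; total 23.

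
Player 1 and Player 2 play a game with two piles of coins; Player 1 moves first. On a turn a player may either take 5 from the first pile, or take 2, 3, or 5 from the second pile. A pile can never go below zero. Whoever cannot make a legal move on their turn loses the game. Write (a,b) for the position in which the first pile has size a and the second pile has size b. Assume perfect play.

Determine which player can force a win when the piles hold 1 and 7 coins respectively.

Work bottom-up. With no move the player to move loses. Otherwise the position is W if at least one move leads to an L position for the opponent, and L if every move leads to a W.
No move ever increases a pile, so every position that can arise here has a ≤ 1 and b ≤ 7; it is enough to label the cells with 0 ≤ a ≤ 1 and 0 ≤ b ≤ 7.
Every move lowers a or b (never raises either), so fill the grid row by row in increasing a, and left to right within a row: each cell's successors are then already labelled.
      b=0  b=1  b=2  b=3  b=4  b=5  b=6  b=7
a=0:    L    L    W    W    W    W    W    L
a=1:    L    L    W    W    W    W    W    L
Cells with no legal move (terminal, hence L): (0,0), (0,1), (1,0), (1,1).
The remaining L cells, each justified by listing all of its moves:
(0,7): only reaches (0,5)(W), (0,4)(W), (0,2)(W), all W → L
(1,7): only reaches (1,5)(W), (1,4)(W), (1,2)(W), all W → L
Every other cell has at least one move into one of the L cells above, so it is W.
The starting position (1,7) is L: whatever Player 1 does, the opponent receives a W position.

Player 2 wins.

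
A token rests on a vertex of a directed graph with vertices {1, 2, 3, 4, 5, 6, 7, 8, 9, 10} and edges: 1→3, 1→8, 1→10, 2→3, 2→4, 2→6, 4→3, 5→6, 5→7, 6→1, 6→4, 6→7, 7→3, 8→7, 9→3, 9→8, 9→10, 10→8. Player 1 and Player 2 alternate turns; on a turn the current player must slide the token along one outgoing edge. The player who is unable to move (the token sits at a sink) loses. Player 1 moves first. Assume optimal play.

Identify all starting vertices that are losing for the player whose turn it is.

Build the W/L table. Terminal = L. A non-terminal position is W if it has a move to some L; otherwise it is L.
Every edge goes from a vertex to one that appears earlier in the order 3, 7, 8, 10, 1, 9, 4, 6, 5, 2, so processing vertices in that order labels each vertex after all of its successors.
3: no outgoing edge → L
7: W (go to 3, an L position)
8: L (sole option 7(W) is W)
10: W (go to 8, an L position)
1: W (go to 8, an L position)
9: W (go to 8, an L position)
4: W (go to 3, an L position)
6: L (options 4(W), 1(W), 7(W) are all W)
5: W (go to 6, an L position)
2: W (go to 6, an L position)
The losing starting vertices are exactly the entries labelled L in this table (3 of them).

3, 6, 8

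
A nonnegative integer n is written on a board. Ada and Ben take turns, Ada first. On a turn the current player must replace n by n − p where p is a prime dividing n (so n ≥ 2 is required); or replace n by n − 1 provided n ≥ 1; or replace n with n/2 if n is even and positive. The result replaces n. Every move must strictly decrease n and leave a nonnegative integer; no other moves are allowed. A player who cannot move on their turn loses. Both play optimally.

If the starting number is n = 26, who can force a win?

Work bottom-up. With no move the player to move loses. Otherwise the position is W if at least one move leads to an L position for the opponent, and L if every move leads to a W.
n=0: no move → L
n=1: W (go to 0, an L position)
n=2: W (go to 0, an L position)
n=3: W (go to 0, an L position)
n=4: L (options 2(W), 3(W) are all W)
n=5: W (go to 0, an L position)
n=6: W (go to 4, an L position)
n=7: W (go to 0, an L position)
n=8: W (go to 4, an L position)
n=9: L (options 6(W), 8(W) are all W)
n=10: W (go to 9, an L position)
n=11: W (go to 0, an L position)
n=12: W (go to 9, an L position)
n=13: W (go to 0, an L position)
n=14: L (options 7(W), 12(W), 13(W) are all W)
n=15: W (go to 14, an L position)
n=16: W (go to 14, an L position)
n=17: W (go to 0, an L position)
n=18: W (go to 9, an L position)
n=19: W (go to 0, an L position)
n=20: L (options 10(W), 15(W), 18(W), 19(W) are all W)
n=21: W (go to 14, an L position)
n=22: W (go to 20, an L position)
n=23: W (go to 0, an L position)
n=24: L (options 12(W), 21(W), 22(W), 23(W) are all W)
n=25: W (go to 20, an L position)
n=26: W (go to 24, an L position)
The starting position 26 is W: Ada should move to 24, handing over an L position.

Ada wins.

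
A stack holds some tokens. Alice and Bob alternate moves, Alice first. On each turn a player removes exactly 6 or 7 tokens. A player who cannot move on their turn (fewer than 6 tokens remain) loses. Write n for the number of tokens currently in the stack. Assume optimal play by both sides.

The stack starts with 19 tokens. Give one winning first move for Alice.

Positions with no move are L. A position that does have a move is losing for the player to move precisely when every available move leads to a winning position for the opponent. Fill in the labels:
n=0: no move → L
n=1: no move → L
n=2: no move → L
n=3: no move → L
n=4: no move → L
n=5: no move → L
n=6: can move to 0, which is L ⇒ W
n=7: can move to 1, which is L ⇒ W
n=8: can move to 2, which is L ⇒ W
n=9: can move to 3, which is L ⇒ W
n=10: can move to 4, which is L ⇒ W
n=11: can move to 5, which is L ⇒ W
n=12: can move to 5, which is L ⇒ W
n=13: moves to 7(W), 6(W); every one is W ⇒ L
n=14: moves to 8(W), 7(W); every one is W ⇒ L
n=15: moves to 9(W), 8(W); every one is W ⇒ L
n=16: moves to 10(W), 9(W); every one is W ⇒ L
n=17: moves to 11(W), 10(W); every one is W ⇒ L
n=18: moves to 12(W), 11(W); every one is W ⇒ L
n=19: can move to 13, which is L ⇒ W
From 19, the L positions reachable in one move are: 13.

Remove 6, leaving 13.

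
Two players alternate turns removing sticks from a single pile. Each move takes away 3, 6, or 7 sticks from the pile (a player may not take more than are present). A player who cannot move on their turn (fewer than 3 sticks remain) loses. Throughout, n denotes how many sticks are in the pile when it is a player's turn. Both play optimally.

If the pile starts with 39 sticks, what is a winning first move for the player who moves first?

Classify positions by backward induction: terminal positions (no move available) are L. From any other position, the mover wins iff some move reaches an L.
n=0: no move → L
n=1: no move → L
n=2: no move → L
n=3: can move to 0, which is L ⇒ W
n=4: can move to 1, which is L ⇒ W
n=5: can move to 2, which is L ⇒ W
n=6: can move to 0, which is L ⇒ W
n=7: can move to 1, which is L ⇒ W
n=8: can move to 2, which is L ⇒ W
n=9: can move to 2, which is L ⇒ W
n=10: moves to 7(W), 4(W), 3(W); every one is W ⇒ L
n=11: moves to 8(W), 5(W), 4(W); every one is W ⇒ L
n=12: moves to 9(W), 6(W), 5(W); every one is W ⇒ L
n=13: can move to 10, which is L ⇒ W
n=14: can move to 11, which is L ⇒ W
n=15: can move to 12, which is L ⇒ W
n=16: can move to 10, which is L ⇒ W
n=17: can move to 11, which is L ⇒ W
n=18: can move to 12, which is L ⇒ W
n=19: can move to 12, which is L ⇒ W
n=20: moves to 17(W), 14(W), 13(W); every one is W ⇒ L
n=21: moves to 18(W), 15(W), 14(W); every one is W ⇒ L
n=22: moves to 19(W), 16(W), 15(W); every one is W ⇒ L
n=23: can move to 20, which is L ⇒ W
n=24: can move to 21, which is L ⇒ W
n=25: can move to 22, which is L ⇒ W
n=26: can move to 20, which is L ⇒ W
n=27: can move to 21, which is L ⇒ W
n=28: can move to 22, which is L ⇒ W
n=29: can move to 22, which is L ⇒ W
n=30: moves to 27(W), 24(W), 23(W); every one is W ⇒ L
n=31: moves to 28(W), 25(W), 24(W); every one is W ⇒ L
n=32: moves to 29(W), 26(W), 25(W); every one is W ⇒ L
n=33: can move to 30, which is L ⇒ W
n=34: can move to 31, which is L ⇒ W
n=35: can move to 32, which is L ⇒ W
n=36: can move to 30, which is L ⇒ W
n=37: can move to 31, which is L ⇒ W
n=38: can move to 32, which is L ⇒ W
n=39: can move to 32, which is L ⇒ W
From 39, the L positions reachable in one move are: 32.

Remove 7, leaving 32.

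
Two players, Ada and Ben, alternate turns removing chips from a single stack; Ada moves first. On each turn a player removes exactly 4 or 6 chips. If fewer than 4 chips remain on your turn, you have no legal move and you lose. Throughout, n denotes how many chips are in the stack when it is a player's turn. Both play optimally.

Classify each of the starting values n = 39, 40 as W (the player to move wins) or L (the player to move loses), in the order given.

39: W, 40: L

Work bottom-up. With no move the player to move loses. Otherwise the position is W if at least one move leads to an L position for the opponent, and L if every move leads to a W.
n=0: no move → L
n=1: no move → L
n=2: no move → L
n=3: no move → L
n=4: W (go to 0, an L position)
n=5: W (go to 1, an L position)
n=6: W (go to 2, an L position)
n=7: W (go to 3, an L position)
n=8: W (go to 2, an L position)
n=9: W (go to 3, an L position)
n=10: L (options 6(W), 4(W) are all W)
n=11: L (options 7(W), 5(W) are all W)
n=12: L (options 8(W), 6(W) are all W)
n=13: L (options 9(W), 7(W) are all W)
n=14: W (go to 10, an L position)
n=15: W (go to 11, an L position)
n=16: W (go to 12, an L position)
n=17: W (go to 13, an L position)
n=18: W (go to 12, an L position)
n=19: W (go to 13, an L position)
n=20: L (options 16(W), 14(W) are all W)
n=21: L (options 17(W), 15(W) are all W)
n=22: L (options 18(W), 16(W) are all W)
n=23: L (options 19(W), 17(W) are all W)
n=24: W (go to 20, an L position)
n=25: W (go to 21, an L position)
n=26: W (go to 22, an L position)
n=27: W (go to 23, an L position)
n=28: W (go to 22, an L position)
n=29: W (go to 23, an L position)
n=30: L (options 26(W), 24(W) are all W)
n=31: L (options 27(W), 25(W) are all W)
n=32: L (options 28(W), 26(W) are all W)
n=33: L (options 29(W), 27(W) are all W)
n=34: W (go to 30, an L position)
n=35: W (go to 31, an L position)
n=36: W (go to 32, an L position)
n=37: W (go to 33, an L position)
n=38: W (go to 32, an L position)
n=39: W (go to 33, an L position)
n=40: L (options 36(W), 34(W) are all W)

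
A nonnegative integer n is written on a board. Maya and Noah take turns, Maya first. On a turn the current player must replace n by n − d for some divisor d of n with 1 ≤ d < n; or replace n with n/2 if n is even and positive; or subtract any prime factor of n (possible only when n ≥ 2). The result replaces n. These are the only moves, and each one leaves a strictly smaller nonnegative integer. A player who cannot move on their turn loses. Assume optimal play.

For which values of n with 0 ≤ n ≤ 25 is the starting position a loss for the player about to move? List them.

Use the standard recursion: the mover loses at a terminal position; elsewhere, the mover wins exactly when some move hands the opponent an L position.
n=0: no move → L
n=1: no move → L
n=2: W (go to 0, an L position)
n=3: W (go to 0, an L position)
n=4: L (options 2(W), 3(W) are all W)
n=5: W (go to 0, an L position)
n=6: W (go to 4, an L position)
n=7: W (go to 0, an L position)
n=8: W (go to 4, an L position)
n=9: L (options 6(W), 8(W) are all W)
n=10: W (go to 9, an L position)
n=11: W (go to 0, an L position)
n=12: W (go to 9, an L position)
n=13: W (go to 0, an L position)
n=14: L (options 7(W), 12(W), 13(W) are all W)
n=15: W (go to 14, an L position)
n=16: W (go to 14, an L position)
n=17: W (go to 0, an L position)
n=18: W (go to 9, an L position)
n=19: W (go to 0, an L position)
n=20: L (options 10(W), 15(W), 16(W), 18(W), 19(W) are all W)
n=21: W (go to 14, an L position)
n=22: W (go to 20, an L position)
n=23: W (go to 0, an L position)
n=24: W (go to 20, an L position)
n=25: W (go to 20, an L position)
Reading off the rows marked L gives the requested list; there are 6 such values of n.

0, 1, 4, 9, 14, 20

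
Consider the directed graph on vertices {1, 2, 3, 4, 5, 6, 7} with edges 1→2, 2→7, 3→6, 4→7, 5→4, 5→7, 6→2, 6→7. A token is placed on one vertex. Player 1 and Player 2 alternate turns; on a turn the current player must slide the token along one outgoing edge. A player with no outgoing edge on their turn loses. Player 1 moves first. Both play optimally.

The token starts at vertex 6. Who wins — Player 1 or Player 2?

Use the standard recursion: the mover loses at a terminal position; elsewhere, the mover wins exactly when some move hands the opponent an L position.
Every edge goes from a vertex to one that appears earlier in the order 7, 2, 4, 5, 1, 6, 3, so processing vertices in that order labels each vertex after all of its successors.
7: no outgoing edge → L
2: can move to 7, which is L ⇒ W
4: can move to 7, which is L ⇒ W
5: can move to 7, which is L ⇒ W
1: the only move is to 2(W), a W ⇒ L
6: can move to 7, which is L ⇒ W
3: the only move is to 6(W), a W ⇒ L
From 6 Player 1 can move to 7, reaching an L position.

Player 1 wins.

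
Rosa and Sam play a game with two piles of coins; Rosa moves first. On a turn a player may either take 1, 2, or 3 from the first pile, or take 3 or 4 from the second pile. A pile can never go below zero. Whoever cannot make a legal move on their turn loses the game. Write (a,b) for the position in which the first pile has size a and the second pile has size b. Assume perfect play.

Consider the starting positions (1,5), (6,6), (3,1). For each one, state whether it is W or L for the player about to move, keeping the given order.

Use the standard recursion: the mover loses at a terminal position; elsewhere, the mover wins exactly when some move hands the opponent an L position.
No move ever increases a pile, so every position that can arise here has a ≤ 6 and b ≤ 6; it is enough to label the cells with 0 ≤ a ≤ 6 and 0 ≤ b ≤ 6.
Every move lowers a or b (never raises either), so fill the grid row by row in increasing a, and left to right within a row: each cell's successors are then already labelled.
      b=0  b=1  b=2  b=3  b=4  b=5  b=6
a=0:    L    L    L    W    W    W    W
a=1:    W    W    W    L    L    L    W
a=2:    W    W    W    W    W    W    L
a=3:    W    W    W    W    W    W    W
a=4:    L    L    L    W    W    W    W
a=5:    W    W    W    L    L    L    W
a=6:    W    W    W    W    W    W    L
Cells with no legal move (terminal, hence L): (0,0), (0,1), (0,2).
The remaining L cells, each justified by listing all of its moves:
(1,3): only reaches (0,3)(W), (1,0)(W), all W → L
(1,4): only reaches (0,4)(W), (1,1)(W), (1,0)(W), all W → L
(1,5): only reaches (0,5)(W), (1,2)(W), (1,1)(W), all W → L
(2,6): only reaches (1,6)(W), (0,6)(W), (2,3)(W), (2,2)(W), all W → L
(4,0): only reaches (3,0)(W), (2,0)(W), (1,0)(W), all W → L
(4,1): only reaches (3,1)(W), (2,1)(W), (1,1)(W), all W → L
(4,2): only reaches (3,2)(W), (2,2)(W), (1,2)(W), all W → L
(5,3): only reaches (4,3)(W), (3,3)(W), (2,3)(W), (5,0)(W), all W → L
(5,4): only reaches (4,4)(W), (3,4)(W), (2,4)(W), (5,1)(W), (5,0)(W), all W → L
(5,5): only reaches (4,5)(W), (3,5)(W), (2,5)(W), (5,2)(W), (5,1)(W), all W → L
(6,6): only reaches (5,6)(W), (4,6)(W), (3,6)(W), (6,3)(W), (6,2)(W), all W → L
Every other cell has at least one move into one of the L cells above, so it is W.
(1,5): one of the L cells justified above, so L
(6,6): one of the L cells justified above, so L
(3,1): the move to (0,1) reaches an L cell, so W

(1,5): L, (6,6): L, (3,1): W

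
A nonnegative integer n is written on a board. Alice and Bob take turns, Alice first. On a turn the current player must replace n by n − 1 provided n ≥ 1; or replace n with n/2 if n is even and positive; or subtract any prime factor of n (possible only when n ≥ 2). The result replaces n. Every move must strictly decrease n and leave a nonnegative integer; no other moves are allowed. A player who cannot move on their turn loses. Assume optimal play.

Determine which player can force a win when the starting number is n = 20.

Bob wins.

Classify positions by backward induction: terminal positions (no move available) are L. From any other position, the mover wins iff some move reaches an L.
n=0: no move → L
n=1: →0(L), so W
n=2: →0(L), so W
n=3: →0(L), so W
n=4: →2(W), 3(W) — all W, so L
n=5: →0(L), so W
n=6: →4(L), so W
n=7: →0(L), so W
n=8: →4(L), so W
n=9: →6(W), 8(W) — all W, so L
n=10: →9(L), so W
n=11: →0(L), so W
n=12: →9(L), so W
n=13: →0(L), so W
n=14: →7(W), 12(W), 13(W) — all W, so L
n=15: →14(L), so W
n=16: →14(L), so W
n=17: →0(L), so W
n=18: →9(L), so W
n=19: →0(L), so W
n=20: →10(W), 15(W), 18(W), 19(W) — all W, so L
Every move from 20 reaches a W position, so the mover loses.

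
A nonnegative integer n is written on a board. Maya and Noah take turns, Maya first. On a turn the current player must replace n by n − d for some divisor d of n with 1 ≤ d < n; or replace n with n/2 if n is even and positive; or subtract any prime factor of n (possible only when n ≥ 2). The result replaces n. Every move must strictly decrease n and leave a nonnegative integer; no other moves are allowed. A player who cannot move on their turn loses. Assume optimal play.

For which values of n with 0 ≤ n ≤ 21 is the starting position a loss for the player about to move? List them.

Classify positions by backward induction: terminal positions (no move available) are L. From any other position, the mover wins iff some move reaches an L.
n=0: no move → L
n=1: no move → L
n=2: →0(L), so W
n=3: →0(L), so W
n=4: →2(W), 3(W) — all W, so L
n=5: →0(L), so W
n=6: →4(L), so W
n=7: →0(L), so W
n=8: →4(L), so W
n=9: →6(W), 8(W) — all W, so L
n=10: →9(L), so W
n=11: →0(L), so W
n=12: →9(L), so W
n=13: →0(L), so W
n=14: →7(W), 12(W), 13(W) — all W, so L
n=15: →14(L), so W
n=16: →14(L), so W
n=17: →0(L), so W
n=18: →9(L), so W
n=19: →0(L), so W
n=20: →10(W), 15(W), 16(W), 18(W), 19(W) — all W, so L
n=21: →14(L), so W
The losing starting values of n are exactly the entries labelled L in this table (6 of them).

0, 1, 4, 9, 14, 20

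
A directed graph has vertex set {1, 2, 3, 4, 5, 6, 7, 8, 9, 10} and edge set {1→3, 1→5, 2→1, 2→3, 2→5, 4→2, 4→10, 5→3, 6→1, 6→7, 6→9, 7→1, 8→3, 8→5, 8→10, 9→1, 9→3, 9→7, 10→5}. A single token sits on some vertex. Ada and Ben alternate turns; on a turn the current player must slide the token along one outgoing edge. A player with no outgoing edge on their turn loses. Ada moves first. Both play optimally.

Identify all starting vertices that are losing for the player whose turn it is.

3, 7, 10

Compute win/loss labels from the base case upward. A position with no move is L. Any other position is W if it can reach an L in one move, else L.
Every edge goes from a vertex to one that appears earlier in the order 3, 5, 1, 7, 9, 2, 10, 4, 8, 6, so processing vertices in that order labels each vertex after all of its successors.
3: no outgoing edge → L
5: can move to 3, which is L ⇒ W
1: can move to 3, which is L ⇒ W
7: the only move is to 1(W), a W ⇒ L
9: can move to 7, which is L ⇒ W
2: can move to 3, which is L ⇒ W
10: the only move is to 5(W), a W ⇒ L
4: can move to 10, which is L ⇒ W
8: can move to 10, which is L ⇒ W
6: can move to 7, which is L ⇒ W
Reading off the rows marked L gives the requested list; there are 3 such vertices.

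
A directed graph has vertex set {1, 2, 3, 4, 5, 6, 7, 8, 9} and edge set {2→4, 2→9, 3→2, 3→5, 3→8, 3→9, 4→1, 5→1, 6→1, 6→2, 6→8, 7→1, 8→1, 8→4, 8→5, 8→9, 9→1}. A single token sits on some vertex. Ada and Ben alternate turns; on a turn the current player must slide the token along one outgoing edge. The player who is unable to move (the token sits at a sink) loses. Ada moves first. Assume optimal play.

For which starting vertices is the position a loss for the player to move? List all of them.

Label each position W (a win for the player to move) or L (a loss). A position with no legal move is L; any other position is W exactly when some move reaches an L, and L when every move reaches a W.
Every edge goes from a vertex to one that appears earlier in the order 1, 5, 4, 9, 8, 7, 2, 3, 6, so processing vertices in that order labels each vertex after all of its successors.
1: no outgoing edge → L
5: can move to 1, which is L ⇒ W
4: can move to 1, which is L ⇒ W
9: can move to 1, which is L ⇒ W
8: can move to 1, which is L ⇒ W
7: can move to 1, which is L ⇒ W
2: moves to 9(W), 4(W); every one is W ⇒ L
3: can move to 2, which is L ⇒ W
6: can move to 2, which is L ⇒ W
The losing starting vertices are exactly the entries labelled L in this table (2 of them).

1, 2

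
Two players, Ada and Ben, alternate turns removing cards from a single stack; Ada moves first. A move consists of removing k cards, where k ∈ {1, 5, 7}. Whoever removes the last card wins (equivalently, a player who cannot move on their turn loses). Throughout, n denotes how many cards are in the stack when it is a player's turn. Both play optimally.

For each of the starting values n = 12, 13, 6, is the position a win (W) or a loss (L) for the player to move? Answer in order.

12: L, 13: W, 6: L

Work bottom-up. With no move the player to move loses. Otherwise the position is W if at least one move leads to an L position for the opponent, and L if every move leads to a W.
n=0: no move → L
n=1: →0(L), so W
n=2: →1(W) only, which is W, so L
n=3: →2(L), so W
n=4: →3(W) only, which is W, so L
n=5: →4(L), so W
n=6: →5(W), 1(W) — all W, so L
n=7: →6(L), so W
n=8: →7(W), 3(W), 1(W) — all W, so L
n=9: →8(L), so W
n=10: →9(W), 5(W), 3(W) — all W, so L
n=11: →10(L), so W
n=12: →11(W), 7(W), 5(W) — all W, so L
n=13: →12(L), so W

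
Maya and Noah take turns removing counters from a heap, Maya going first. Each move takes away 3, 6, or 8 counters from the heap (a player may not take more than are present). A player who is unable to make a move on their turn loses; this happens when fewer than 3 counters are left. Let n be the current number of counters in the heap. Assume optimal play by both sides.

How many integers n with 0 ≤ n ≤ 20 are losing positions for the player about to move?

6

Compute win/loss labels from the base case upward. A position with no move is L. Any other position is W if it can reach an L in one move, else L.
n=0: no move → L
n=1: no move → L
n=2: no move → L
n=3: →0(L), so W
n=4: →1(L), so W
n=5: →2(L), so W
n=6: →0(L), so W
n=7: →1(L), so W
n=8: →2(L), so W
n=9: →1(L), so W
n=10: →2(L), so W
n=11: →8(W), 5(W), 3(W) — all W, so L
n=12: →9(W), 6(W), 4(W) — all W, so L
n=13: →10(W), 7(W), 5(W) — all W, so L
n=14: →11(L), so W
n=15: →12(L), so W
n=16: →13(L), so W
n=17: →11(L), so W
n=18: →12(L), so W
n=19: →13(L), so W
n=20: →12(L), so W
L entries with 0 ≤ n ≤ 20: n = 0, 1, 2, 11, 12, 13; that makes 6.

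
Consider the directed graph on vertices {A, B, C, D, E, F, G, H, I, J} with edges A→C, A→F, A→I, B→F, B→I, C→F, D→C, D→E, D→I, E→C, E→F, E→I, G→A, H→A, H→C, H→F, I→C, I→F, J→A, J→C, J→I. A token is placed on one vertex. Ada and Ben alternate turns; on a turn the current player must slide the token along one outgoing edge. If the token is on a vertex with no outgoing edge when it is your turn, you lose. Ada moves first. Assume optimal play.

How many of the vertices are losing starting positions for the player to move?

Use the standard recursion: the mover loses at a terminal position; elsewhere, the mover wins exactly when some move hands the opponent an L position.
Every edge goes from a vertex to one that appears earlier in the order F, C, I, A, E, H, G, D, B, J, so processing vertices in that order labels each vertex after all of its successors.
F: no outgoing edge → L
C: W (go to F, an L position)
I: W (go to F, an L position)
A: W (go to F, an L position)
E: W (go to F, an L position)
H: W (go to F, an L position)
G: L (sole option A(W) is W)
D: L (options E(W), I(W), C(W) are all W)
B: W (go to F, an L position)
J: L (options A(W), I(W), C(W) are all W)
The L vertices are D, F, G, J; that is 4 in all.

4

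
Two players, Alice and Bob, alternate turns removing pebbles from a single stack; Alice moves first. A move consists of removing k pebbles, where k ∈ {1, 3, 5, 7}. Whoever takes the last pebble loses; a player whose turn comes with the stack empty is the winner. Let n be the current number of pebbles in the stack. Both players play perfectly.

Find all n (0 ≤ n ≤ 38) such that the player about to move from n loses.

1, 3, 5, 7, 9, 11, 13, 15, 17, 19, 21, 23, 25, 27, 29, 31, 33, 35, 37

Positions with no move are W. A position that does have a move is losing for the player to move precisely when every available move leads to a winning position for the opponent. Fill in the labels:
n=0: no move; the opponent has just taken the last pebble and therefore loses → W
n=1: the only move is to 0(W), a W ⇒ L
n=2: can move to 1, which is L ⇒ W
n=3: moves to 2(W), 0(W); every one is W ⇒ L
n=4: can move to 3, which is L ⇒ W
n=5: moves to 4(W), 2(W), 0(W); every one is W ⇒ L
n=6: can move to 5, which is L ⇒ W
n=7: moves to 6(W), 4(W), 2(W), 0(W); every one is W ⇒ L
n=8: can move to 7, which is L ⇒ W
n=9: moves to 8(W), 6(W), 4(W), 2(W); every one is W ⇒ L
n=10: can move to 9, which is L ⇒ W
n=11: moves to 10(W), 8(W), 6(W), 4(W); every one is W ⇒ L
n=12: can move to 11, which is L ⇒ W
n=13: moves to 12(W), 10(W), 8(W), 6(W); every one is W ⇒ L
n=14: can move to 13, which is L ⇒ W
n=15: moves to 14(W), 12(W), 10(W), 8(W); every one is W ⇒ L
n=16: can move to 15, which is L ⇒ W
n=17: moves to 16(W), 14(W), 12(W), 10(W); every one is W ⇒ L
n=18: can move to 17, which is L ⇒ W
n=19: moves to 18(W), 16(W), 14(W), 12(W); every one is W ⇒ L
n=20: can move to 19, which is L ⇒ W
n=21: moves to 20(W), 18(W), 16(W), 14(W); every one is W ⇒ L
n=22: can move to 21, which is L ⇒ W
n=23: moves to 22(W), 20(W), 18(W), 16(W); every one is W ⇒ L
n=24: can move to 23, which is L ⇒ W
n=25: moves to 24(W), 22(W), 20(W), 18(W); every one is W ⇒ L
n=26: can move to 25, which is L ⇒ W
n=27: moves to 26(W), 24(W), 22(W), 20(W); every one is W ⇒ L
n=28: can move to 27, which is L ⇒ W
n=29: moves to 28(W), 26(W), 24(W), 22(W); every one is W ⇒ L
n=30: can move to 29, which is L ⇒ W
n=31: moves to 30(W), 28(W), 26(W), 24(W); every one is W ⇒ L
n=32: can move to 31, which is L ⇒ W
n=33: moves to 32(W), 30(W), 28(W), 26(W); every one is W ⇒ L
n=34: can move to 33, which is L ⇒ W
n=35: moves to 34(W), 32(W), 30(W), 28(W); every one is W ⇒ L
n=36: can move to 35, which is L ⇒ W
n=37: moves to 36(W), 34(W), 32(W), 30(W); every one is W ⇒ L
n=38: can move to 37, which is L ⇒ W
Reading off the rows marked L gives the requested list; there are 19 such values of n.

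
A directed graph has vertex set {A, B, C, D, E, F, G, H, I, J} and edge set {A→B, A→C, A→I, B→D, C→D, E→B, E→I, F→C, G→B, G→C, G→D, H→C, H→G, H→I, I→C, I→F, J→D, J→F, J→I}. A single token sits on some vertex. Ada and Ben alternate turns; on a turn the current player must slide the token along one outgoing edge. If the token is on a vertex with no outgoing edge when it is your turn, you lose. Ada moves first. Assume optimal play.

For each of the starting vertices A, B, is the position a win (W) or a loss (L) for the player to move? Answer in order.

Compute win/loss labels from the base case upward. A position with no move is L. Any other position is W if it can reach an L in one move, else L.
Every edge goes from a vertex to one that appears earlier in the order D, B, C, G, F, I, H, A, E, J, so processing vertices in that order labels each vertex after all of its successors.
D: no outgoing edge → L
B: can move to D, which is L ⇒ W
C: can move to D, which is L ⇒ W
G: can move to D, which is L ⇒ W
F: the only move is to C(W), a W ⇒ L
I: can move to F, which is L ⇒ W
H: moves to I(W), G(W), C(W); every one is W ⇒ L
A: moves to I(W), C(W), B(W); every one is W ⇒ L
E: moves to I(W), B(W); every one is W ⇒ L
J: can move to F, which is L ⇒ W

A: L, B: W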